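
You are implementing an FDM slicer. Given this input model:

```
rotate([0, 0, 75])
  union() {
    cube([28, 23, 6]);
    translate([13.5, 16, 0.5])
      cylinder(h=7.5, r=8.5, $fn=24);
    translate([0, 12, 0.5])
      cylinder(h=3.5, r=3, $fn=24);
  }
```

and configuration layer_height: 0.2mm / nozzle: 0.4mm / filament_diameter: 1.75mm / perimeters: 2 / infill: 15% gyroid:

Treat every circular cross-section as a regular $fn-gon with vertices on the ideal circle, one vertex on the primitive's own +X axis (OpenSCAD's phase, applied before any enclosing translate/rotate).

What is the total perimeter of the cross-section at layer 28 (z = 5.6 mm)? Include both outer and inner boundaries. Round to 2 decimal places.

At z = 5.6 mm: the cube is present — its section is the full 28×23 rectangle (perimeter 102.00 mm); the r=8.5 cylinder at (13.5, 16) contributes a regular 24-gon of circumradius 8.5 (perimeter = 2·24·8.500·sin(180°/24) = 53.25 mm); the cylinder at (0, 12) does not reach this height (z outside [0.5, 4]); Merging all regions: the regions partially overlap (shared area 215.04 mm²), so the edge portions inside another operand are dropped and the merged outline is re-measured after clipping — boundary = 102.62 mm; (whole slice rotated 75° about Z — lengths, areas and connectivity unchanged). Overall, the cross-section is a single solid region. Total boundary length (outer) = 102.62 mm.

102.62 mm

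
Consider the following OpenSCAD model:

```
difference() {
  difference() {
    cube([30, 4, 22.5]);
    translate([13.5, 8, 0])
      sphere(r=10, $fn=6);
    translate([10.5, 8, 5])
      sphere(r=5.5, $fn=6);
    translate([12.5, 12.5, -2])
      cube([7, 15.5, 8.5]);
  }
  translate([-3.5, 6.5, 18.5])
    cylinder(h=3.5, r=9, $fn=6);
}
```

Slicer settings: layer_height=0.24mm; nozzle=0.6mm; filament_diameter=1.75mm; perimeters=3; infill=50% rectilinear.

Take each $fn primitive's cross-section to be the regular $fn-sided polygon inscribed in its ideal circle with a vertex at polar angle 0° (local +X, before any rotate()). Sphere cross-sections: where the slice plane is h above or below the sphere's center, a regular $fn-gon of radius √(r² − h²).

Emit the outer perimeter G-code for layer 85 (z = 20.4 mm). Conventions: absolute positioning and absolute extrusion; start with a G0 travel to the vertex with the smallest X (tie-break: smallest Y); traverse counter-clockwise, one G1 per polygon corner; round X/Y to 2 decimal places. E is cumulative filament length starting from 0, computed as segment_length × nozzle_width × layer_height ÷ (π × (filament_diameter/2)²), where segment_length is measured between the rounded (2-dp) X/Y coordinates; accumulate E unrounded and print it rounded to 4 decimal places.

At z = 20.4 mm: the cube (footprint 30×4) is included at this height; the sphere at (13.5, 8) is absent (|z−center|=20.400 > r=10); the sphere at (10.5, 8) is absent (|z−center|=15.400 > r=5.5); the cube at (12.5, 12.5) is not intersected at this z (z outside [-2, 6.5]); After the difference (first − rest): none of the subtracted shapes is present at this height, so the 30×4 cube is unchanged — 1 connected region; the cylinder at (-3.5, 6.5): section is a regular 6-gon, circumradius r=9; Subtracting the remaining from the first: starting from that combined region, the r=9 cylinder at (-3.5, 6.5) partially overlaps it — only the 11.61 mm² overlap (of its 210.44 mm²) is removed, clipping the outline — 1 connected region. The outline is a single polygon with 4 vertices. Extrusion per mm of travel: 0.6 × 0.24 / (π × 0.875²) = 0.059868. Accumulating E over each segment gives final E = 3.7603.

G0 X1.75 Y0.00 Z20.40
G1 X30.00 Y0.00 E1.6913
G1 X30.00 Y4.00 E1.9308
G1 X4.06 Y4.00 E3.4837
G1 X1.75 Y0.00 E3.7603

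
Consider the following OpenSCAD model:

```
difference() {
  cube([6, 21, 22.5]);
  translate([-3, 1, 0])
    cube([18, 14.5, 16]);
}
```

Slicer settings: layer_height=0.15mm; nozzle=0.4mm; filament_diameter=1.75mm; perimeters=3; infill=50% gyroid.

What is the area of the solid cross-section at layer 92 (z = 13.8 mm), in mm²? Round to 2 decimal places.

At z = 13.8 mm: the 6×21 cube contributes its full rectangle (area 126.00 mm²); the 18×14.5 cube at (-3, 1) contributes its full rectangle (area 261.00 mm²); After the difference (first − rest): starting from the 6×21 cube (126.00 mm²), the 18×14.5 cube at (-3, 1) partially overlaps it — only the 87.00 mm² overlap (of its 261.00 mm²) is removed, clipping the outline — area = 39.00 mm². Overall, the cross-section has 2 separate islands. Net area = 39.00 mm².

39.00 mm²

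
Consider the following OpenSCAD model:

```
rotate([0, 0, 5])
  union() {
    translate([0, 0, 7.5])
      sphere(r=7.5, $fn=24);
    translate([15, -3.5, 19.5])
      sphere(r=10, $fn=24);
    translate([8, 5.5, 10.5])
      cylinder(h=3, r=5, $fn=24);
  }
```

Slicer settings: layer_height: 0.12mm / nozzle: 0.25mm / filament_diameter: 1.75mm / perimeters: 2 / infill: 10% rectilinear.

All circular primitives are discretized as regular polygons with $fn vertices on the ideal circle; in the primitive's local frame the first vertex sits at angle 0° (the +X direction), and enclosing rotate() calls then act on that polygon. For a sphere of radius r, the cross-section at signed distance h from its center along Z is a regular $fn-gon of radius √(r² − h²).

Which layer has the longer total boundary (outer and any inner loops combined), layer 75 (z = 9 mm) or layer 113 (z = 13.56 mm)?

layer 113 (z = 13.56 mm)

Layer 75 (z = 9): the r=7.5 sphere contributes a regular 24-gon of circumradius √(7.5²−1.5²) = 7.348 (perimeter = 2·24·7.348·sin(180°/24) = 46.04 mm); the sphere at (15, -3.5) does not reach this height (|z−center|=10.500 > r=10); the cylinder at (8, 5.5) is absent (z outside [10.5, 13.5]); Merging all regions: only the r=7.5 sphere is present, so the union is just that shape — boundary = 46.04 mm; (rotated 5° about Z; rotation is an isometry so areas/perimeters/island counts are preserved). So its perimeter = 46.04 mm. Layer 113 (z = 13.56): the r=7.5 sphere slices to a regular 24-gon of circumradius 4.419 (√(r²−h²) with h=6.06 from center) (perimeter = 2·24·4.419·sin(180°/24) = 27.69 mm); the r=10 sphere at (15, -3.5) slices to a regular 24-gon of circumradius 8.045 (√(r²−h²) with h=5.94 from center) (perimeter = 2·24·8.045·sin(180°/24) = 50.40 mm); the cylinder at (8, 5.5) does not reach this height (z outside [10.5, 13.5]); Merging all regions: the 2 present regions are separate (no shared area or edge), so areas and boundary lengths simply add and each stays a separate island — boundary = 78.09 mm; (whole slice rotated 5° about Z — lengths, areas and connectivity unchanged). So its perimeter = 78.09 mm. Layer 113 is larger (78.09 vs 46.04 mm).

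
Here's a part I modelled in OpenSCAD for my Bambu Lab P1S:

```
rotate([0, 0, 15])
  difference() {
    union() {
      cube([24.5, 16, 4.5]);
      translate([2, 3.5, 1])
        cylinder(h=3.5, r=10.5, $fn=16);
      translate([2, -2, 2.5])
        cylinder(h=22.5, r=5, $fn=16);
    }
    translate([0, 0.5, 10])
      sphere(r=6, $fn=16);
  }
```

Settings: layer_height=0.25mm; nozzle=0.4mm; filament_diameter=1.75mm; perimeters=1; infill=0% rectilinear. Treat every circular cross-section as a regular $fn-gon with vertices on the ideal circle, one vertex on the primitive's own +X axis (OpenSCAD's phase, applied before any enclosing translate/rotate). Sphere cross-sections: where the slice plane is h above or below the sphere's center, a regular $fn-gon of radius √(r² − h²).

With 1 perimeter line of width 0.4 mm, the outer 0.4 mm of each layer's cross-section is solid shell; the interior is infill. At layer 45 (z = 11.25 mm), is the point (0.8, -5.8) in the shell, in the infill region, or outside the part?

At z = 11.25 mm: the cube does not reach this height (z outside [0, 4.5]); the cylinder at (2, 3.5) is not intersected at this z (z outside [1, 4.5]); the r=5 cylinder at (2, -2) gives a regular 16-gon of circumradius 5 (constant along its height); Taking the union: only the r=5 cylinder at (2, -2) is present, so the union is just that shape — 1 connected region; the r=6 sphere at (0, 0.5) slices to a regular 16-gon of circumradius 5.868 (√(r²−h²) with h=1.25 from center); Subtracting the remaining from the first: starting from the result so far, the r=6 sphere at (0, 0.5) partially overlaps it — only the 55.86 mm² overlap (of its 105.43 mm²) is removed, clipping the outline — 1 connected region; (whole slice rotated 15° about Z — lengths, areas and connectivity unchanged). Overall, the cross-section is a single solid region. Undo the 15° rotation: the query point maps to (-0.728, -5.809) in the un-rotated model frame. The nearest boundary edge runs (0.09, -6.62)→(-1.54, -5.54); distance from the point to it = 0.22 mm. The point is inside the cross-section, 0.22 mm from the nearest boundary — within the 0.4 mm shell band (1 × 0.4).

shell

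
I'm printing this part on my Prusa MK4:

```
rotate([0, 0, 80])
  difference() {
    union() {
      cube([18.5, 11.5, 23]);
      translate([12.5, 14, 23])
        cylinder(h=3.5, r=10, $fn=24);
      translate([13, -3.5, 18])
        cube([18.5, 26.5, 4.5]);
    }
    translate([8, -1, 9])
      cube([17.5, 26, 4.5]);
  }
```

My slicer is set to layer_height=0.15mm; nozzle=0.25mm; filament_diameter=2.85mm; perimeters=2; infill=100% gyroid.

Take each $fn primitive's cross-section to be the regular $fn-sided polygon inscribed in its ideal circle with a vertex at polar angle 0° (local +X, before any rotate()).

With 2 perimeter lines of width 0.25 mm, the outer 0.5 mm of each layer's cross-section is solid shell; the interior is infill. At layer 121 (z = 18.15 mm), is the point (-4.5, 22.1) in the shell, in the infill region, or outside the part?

At z = 18.15 mm: the 18.5×11.5 cube contributes its full rectangle; the cylinder at (12.5, 14) is absent (z outside [23, 26.5]); the cube at (13, -3.5) (footprint 18.5×26.5) is included at this height; Merging all regions: the regions partially overlap (shared area 63.25 mm²), so overlapping operands fuse into one piece — 1 connected region; the cube at (8, -1) is absent (z outside [9, 13.5]); After the difference (first − rest): none of the subtracted shapes is present at this height, so that combined region is unchanged — 1 connected region; (whole slice rotated 80° about Z — lengths, areas and connectivity unchanged). Overall, the cross-section is a single solid region. Undo the 80° rotation: the query point maps to (20.983, 8.269) in the un-rotated model frame. The nearest boundary edge runs (0.00, 11.50)→(13.00, 11.50); distance from the point to it = 8.61 mm. The point is inside the cross-section and 8.61 mm from the nearest boundary — more than the 0.5 mm shell width (2 × 0.25), so it's in the infill interior.

infill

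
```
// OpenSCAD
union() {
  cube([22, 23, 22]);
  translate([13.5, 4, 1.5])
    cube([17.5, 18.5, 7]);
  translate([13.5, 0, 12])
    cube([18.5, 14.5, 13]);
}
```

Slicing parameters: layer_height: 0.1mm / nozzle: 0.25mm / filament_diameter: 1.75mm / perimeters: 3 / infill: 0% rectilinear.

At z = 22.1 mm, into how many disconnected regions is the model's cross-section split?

At z = 22.1 mm: the cube is not intersected at this z (z outside [0, 22]); the cube at (13.5, 4) is absent (z outside [1.5, 8.5]); the cube at (13.5, 0) is present — its section is the full 18.5×14.5 rectangle; Merging all regions: only the 18.5×14.5 cube at (13.5, 0) is present, so the union is just that shape — 1 connected region. The result has 1 disconnected region.

1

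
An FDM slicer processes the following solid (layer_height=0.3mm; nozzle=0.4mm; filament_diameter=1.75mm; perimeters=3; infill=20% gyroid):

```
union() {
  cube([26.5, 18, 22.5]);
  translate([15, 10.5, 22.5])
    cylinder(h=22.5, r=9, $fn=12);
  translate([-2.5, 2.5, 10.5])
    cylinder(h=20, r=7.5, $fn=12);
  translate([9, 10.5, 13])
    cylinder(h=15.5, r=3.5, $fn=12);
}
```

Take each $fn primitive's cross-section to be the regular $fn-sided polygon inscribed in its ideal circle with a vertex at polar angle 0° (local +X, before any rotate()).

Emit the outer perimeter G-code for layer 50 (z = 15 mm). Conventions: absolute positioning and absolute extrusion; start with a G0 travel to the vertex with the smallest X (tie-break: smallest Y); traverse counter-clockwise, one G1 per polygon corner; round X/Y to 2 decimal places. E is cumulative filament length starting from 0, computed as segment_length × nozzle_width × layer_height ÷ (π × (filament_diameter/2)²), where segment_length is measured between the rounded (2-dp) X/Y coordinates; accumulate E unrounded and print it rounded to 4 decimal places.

G0 X-10.00 Y2.50 Z15.00
G1 X-9.00 Y-1.25 E0.1936
G1 X-6.25 Y-4.00 E0.3877
G1 X-2.50 Y-5.00 E0.5813
G1 X1.25 Y-4.00 E0.7749
G1 X4.00 Y-1.25 E0.9689
G1 X4.33 Y0.00 E1.0334
G1 X26.50 Y0.00 E2.1395
G1 X26.50 Y18.00 E3.0375
G1 X0.00 Y18.00 E4.3596
G1 X0.00 Y9.33 E4.7922
G1 X-2.50 Y10.00 E4.9213
G1 X-6.25 Y9.00 E5.1149
G1 X-9.00 Y6.25 E5.3089
G1 X-10.00 Y2.50 E5.5026

At z = 15 mm: the 26.5×18 cube contributes its full rectangle; the cylinder at (15, 10.5) is absent (z outside [22.5, 45]); the r=7.5 cylinder at (-2.5, 2.5) gives a regular 12-gon of circumradius 7.5 (constant along its height); the r=3.5 cylinder at (9, 10.5) contributes a regular 12-gon of circumradius 3.5; Combining (union): the regions partially overlap (shared area 72.69 mm²), so overlapping operands fuse into one piece — 1 connected region. The outline is a single polygon with 14 vertices. Extrusion per mm of travel: 0.4 × 0.3 / (π × 0.875²) = 0.049890. Accumulating E over each segment gives final E = 5.5026.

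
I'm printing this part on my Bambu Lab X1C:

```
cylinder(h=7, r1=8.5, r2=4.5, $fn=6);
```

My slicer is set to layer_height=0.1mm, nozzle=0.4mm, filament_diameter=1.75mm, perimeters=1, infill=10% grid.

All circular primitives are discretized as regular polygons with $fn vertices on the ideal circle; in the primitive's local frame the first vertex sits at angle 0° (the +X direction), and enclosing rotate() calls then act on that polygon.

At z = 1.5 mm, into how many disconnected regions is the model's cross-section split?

At z = 1.5 mm: the cone (r1=8.5→r2=4.5) has section circumradius 7.643 here — a regular 6-gon. The result has 1 disconnected region.

1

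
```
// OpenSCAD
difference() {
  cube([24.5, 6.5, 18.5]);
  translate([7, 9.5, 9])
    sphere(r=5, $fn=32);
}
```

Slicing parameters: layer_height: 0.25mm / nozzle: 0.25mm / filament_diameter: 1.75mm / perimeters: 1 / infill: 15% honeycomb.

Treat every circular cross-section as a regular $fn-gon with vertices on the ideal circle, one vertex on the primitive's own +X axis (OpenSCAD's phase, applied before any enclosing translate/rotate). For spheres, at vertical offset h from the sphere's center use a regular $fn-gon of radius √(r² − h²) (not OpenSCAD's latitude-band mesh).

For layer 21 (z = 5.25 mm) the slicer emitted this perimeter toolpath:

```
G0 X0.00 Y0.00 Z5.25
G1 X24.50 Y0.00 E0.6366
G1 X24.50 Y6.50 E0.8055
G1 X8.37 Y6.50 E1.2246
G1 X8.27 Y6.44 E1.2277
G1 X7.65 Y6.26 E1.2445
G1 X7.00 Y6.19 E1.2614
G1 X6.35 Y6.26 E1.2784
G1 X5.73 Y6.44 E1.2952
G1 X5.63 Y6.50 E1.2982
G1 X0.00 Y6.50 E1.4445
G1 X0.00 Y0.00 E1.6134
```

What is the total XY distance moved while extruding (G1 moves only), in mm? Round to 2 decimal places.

Sum the Euclidean lengths of each G1 segment: total = 62.09 mm.

62.09 mm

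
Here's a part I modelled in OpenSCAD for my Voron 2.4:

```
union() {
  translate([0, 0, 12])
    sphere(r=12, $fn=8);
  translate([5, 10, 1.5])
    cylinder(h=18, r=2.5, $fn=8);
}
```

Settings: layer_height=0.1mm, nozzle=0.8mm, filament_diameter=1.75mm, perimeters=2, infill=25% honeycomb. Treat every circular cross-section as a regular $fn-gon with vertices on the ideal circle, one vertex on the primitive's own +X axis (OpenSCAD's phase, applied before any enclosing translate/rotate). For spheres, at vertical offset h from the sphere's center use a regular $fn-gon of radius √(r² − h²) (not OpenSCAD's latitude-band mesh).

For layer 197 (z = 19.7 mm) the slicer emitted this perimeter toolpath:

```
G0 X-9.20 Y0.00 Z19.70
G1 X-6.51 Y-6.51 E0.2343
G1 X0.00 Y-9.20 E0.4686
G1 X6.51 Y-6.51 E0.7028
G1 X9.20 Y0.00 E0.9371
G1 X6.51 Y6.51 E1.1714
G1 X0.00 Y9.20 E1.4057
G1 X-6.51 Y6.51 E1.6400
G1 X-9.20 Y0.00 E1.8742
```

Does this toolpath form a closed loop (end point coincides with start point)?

yes

Start point (G0): (-9.20, 0.00). End point (last G1): the path returns to the start — closed.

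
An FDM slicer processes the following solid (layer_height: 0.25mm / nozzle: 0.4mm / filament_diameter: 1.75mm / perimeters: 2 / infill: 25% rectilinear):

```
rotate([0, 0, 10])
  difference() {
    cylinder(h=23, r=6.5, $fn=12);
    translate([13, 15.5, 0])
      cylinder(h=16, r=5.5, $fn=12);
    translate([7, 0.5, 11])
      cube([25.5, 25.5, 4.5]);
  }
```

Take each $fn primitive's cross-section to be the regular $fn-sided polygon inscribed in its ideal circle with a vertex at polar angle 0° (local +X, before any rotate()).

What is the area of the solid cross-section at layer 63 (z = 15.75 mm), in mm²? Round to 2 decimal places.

126.75 mm²

At z = 15.75 mm: the cylinder: section is a regular 12-gon, circumradius r=6.5 (area = (12/2)·6.500²·sin(360°/12) = 126.75 mm²); the cylinder at (13, 15.5): section is a regular 12-gon, circumradius r=5.5 (area = (12/2)·5.500²·sin(360°/12) = 90.75 mm²); the cube at (7, 0.5) does not reach this height (z outside [11, 15.5]); After the difference (first − rest): starting from the r=6.5 cylinder (126.75 mm²), the r=5.5 cylinder at (13, 15.5) misses the remaining region (no effect) — area = 126.75 mm²; (rotated 10° about Z; rotation is an isometry so areas/perimeters/island counts are preserved). Overall, the cross-section is a single solid region. Net area = 126.75 mm².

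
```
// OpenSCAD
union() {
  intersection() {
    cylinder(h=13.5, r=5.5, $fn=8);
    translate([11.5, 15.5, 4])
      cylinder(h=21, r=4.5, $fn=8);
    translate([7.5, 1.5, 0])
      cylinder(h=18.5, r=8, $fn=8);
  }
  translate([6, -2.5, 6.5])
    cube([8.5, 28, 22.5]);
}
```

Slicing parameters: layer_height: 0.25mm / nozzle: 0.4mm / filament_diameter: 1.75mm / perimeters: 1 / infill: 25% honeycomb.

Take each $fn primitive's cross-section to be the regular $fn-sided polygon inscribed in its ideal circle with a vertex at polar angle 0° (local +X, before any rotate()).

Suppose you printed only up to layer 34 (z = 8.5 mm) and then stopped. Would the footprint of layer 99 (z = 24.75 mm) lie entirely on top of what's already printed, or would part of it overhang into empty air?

Compare the two slices. At z = 8.5: the r=5.5 cylinder gives a regular 8-gon of circumradius 5.5 (constant along its height) (area = (8/2)·5.500²·sin(360°/8) = 85.56 mm²); the r=4.5 cylinder at (11.5, 15.5) gives a regular 8-gon of circumradius 4.5 (constant along its height) (area = (8/2)·4.500²·sin(360°/8) = 57.28 mm²); the r=8 cylinder at (7.5, 1.5) contributes a regular 8-gon of circumradius 8 (area = (8/2)·8.000²·sin(360°/8) = 181.02 mm²); Taking the intersection: the r=4.5 cylinder at (11.5, 15.5) does not overlap the r=5.5 cylinder (empty); the r=8 cylinder at (7.5, 1.5) does not overlap the running intersection (empty) — nothing remains; the 8.5×28 cube at (6, -2.5) contributes its full rectangle (area 238.00 mm²); Combining (union): only the 8.5×28 cube at (6, -2.5) is present, so the union is just that shape — area = 238.00 mm². At z = 24.75: the cylinder is absent (z outside [0, 13.5]); the r=4.5 cylinder at (11.5, 15.5) gives a regular 8-gon of circumradius 4.5 (constant along its height) (area = (8/2)·4.500²·sin(360°/8) = 57.28 mm²); the cylinder at (7.5, 1.5) does not reach this height (z outside [0, 18.5]); Keeping only the common overlap: at least one operand is absent at this height, so nothing remains; the cube at (6, -2.5) (footprint 8.5×28) is included at this height (area 238.00 mm²); Merging all regions: only the 8.5×28 cube at (6, -2.5) is present, so the union is just that shape — area = 238.00 mm². Checking containment: the cross-section at z = 24.75 is a subset of the cross-section at z = 8.5.

entirely on top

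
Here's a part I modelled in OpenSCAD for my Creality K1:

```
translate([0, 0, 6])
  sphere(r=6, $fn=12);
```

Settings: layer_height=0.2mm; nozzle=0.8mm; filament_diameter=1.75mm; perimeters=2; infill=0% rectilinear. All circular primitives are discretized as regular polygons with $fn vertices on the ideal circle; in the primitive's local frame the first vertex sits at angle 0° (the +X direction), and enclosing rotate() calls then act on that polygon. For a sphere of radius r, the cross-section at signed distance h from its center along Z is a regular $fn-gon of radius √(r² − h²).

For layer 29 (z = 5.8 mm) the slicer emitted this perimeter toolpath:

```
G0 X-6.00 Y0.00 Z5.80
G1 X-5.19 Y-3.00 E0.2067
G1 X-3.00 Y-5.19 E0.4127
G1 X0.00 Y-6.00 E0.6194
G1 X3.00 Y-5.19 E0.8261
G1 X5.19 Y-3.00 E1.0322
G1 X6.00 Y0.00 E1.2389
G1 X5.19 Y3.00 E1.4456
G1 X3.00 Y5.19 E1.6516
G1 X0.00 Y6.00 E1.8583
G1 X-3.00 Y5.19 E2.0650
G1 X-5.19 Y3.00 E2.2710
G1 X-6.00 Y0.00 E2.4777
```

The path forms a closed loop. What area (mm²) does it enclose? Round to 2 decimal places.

107.87 mm²

Apply the shoelace formula to the sequence of (X, Y) vertices; enclosed area = 107.87 mm².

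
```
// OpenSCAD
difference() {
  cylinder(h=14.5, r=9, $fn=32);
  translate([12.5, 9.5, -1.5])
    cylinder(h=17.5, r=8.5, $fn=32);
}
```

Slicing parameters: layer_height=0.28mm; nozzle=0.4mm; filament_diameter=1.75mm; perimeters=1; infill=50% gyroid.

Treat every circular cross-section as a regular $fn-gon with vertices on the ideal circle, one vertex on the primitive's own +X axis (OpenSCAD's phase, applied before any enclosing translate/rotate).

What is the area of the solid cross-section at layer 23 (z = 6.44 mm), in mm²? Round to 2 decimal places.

At z = 6.44 mm: the r=9 cylinder gives a regular 32-gon of circumradius 9 (constant along its height) (area = (32/2)·9.000²·sin(360°/32) = 252.84 mm²); the cylinder at (12.5, 9.5): section is a regular 32-gon, circumradius r=8.5 (area = (32/2)·8.500²·sin(360°/32) = 225.52 mm²); Subtracting the remaining from the first: starting from the r=9 cylinder (252.84 mm²), the r=8.5 cylinder at (12.5, 9.5) partially overlaps it — only the 8.92 mm² overlap (of its 225.52 mm²) is removed, clipping the outline — area = 243.92 mm². Overall, the cross-section is a single solid region. Net area = 243.92 mm².

243.92 mm²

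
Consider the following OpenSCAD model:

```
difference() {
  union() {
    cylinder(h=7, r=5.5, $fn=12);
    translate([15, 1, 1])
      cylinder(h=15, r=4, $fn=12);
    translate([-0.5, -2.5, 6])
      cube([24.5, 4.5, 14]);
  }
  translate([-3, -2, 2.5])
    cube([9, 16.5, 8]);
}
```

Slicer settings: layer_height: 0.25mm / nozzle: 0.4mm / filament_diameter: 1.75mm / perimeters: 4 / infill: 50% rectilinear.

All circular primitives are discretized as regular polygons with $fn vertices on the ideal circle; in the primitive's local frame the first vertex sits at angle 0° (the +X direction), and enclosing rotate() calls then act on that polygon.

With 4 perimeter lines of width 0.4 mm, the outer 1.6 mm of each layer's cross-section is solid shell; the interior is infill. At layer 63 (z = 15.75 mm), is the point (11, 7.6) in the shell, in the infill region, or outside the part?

At z = 15.75 mm: the cylinder is not intersected at this z (z outside [0, 7]); the r=4 cylinder at (15, 1) contributes a regular 12-gon of circumradius 4; the cube at (-0.5, -2.5) is present — its section is the full 24.5×4.5 rectangle; Combining (union): the regions partially overlap (shared area 30.80 mm²), so overlapping operands fuse into one piece — 1 connected region; the cube at (-3, -2) is absent (z outside [2.5, 10.5]); Taking the first minus the rest: none of the subtracted shapes is present at this height, so that combined region is unchanged — 1 connected region. Overall, the cross-section is a single solid region. The nearest boundary edge runs (11.54, 3.00)→(13.00, 4.46); distance from the point to it = 3.72 mm. The point is not inside any of the regions above, so it lies outside the cross-section (3.72 mm from the nearest boundary).

outside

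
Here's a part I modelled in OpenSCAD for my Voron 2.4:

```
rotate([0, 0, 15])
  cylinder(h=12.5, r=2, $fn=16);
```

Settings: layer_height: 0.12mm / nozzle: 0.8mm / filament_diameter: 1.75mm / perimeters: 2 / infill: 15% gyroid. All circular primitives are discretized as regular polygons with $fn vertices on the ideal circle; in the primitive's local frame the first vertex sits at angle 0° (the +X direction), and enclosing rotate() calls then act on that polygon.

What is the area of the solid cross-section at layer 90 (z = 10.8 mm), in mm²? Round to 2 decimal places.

12.25 mm²

At z = 10.8 mm: the r=2 cylinder gives a regular 16-gon of circumradius 2 (constant along its height) (area = (16/2)·2.000²·sin(360°/16) = 12.25 mm²); (whole slice rotated 15° about Z — lengths, areas and connectivity unchanged). Overall, the cross-section is a single solid region. Net area = 12.25 mm².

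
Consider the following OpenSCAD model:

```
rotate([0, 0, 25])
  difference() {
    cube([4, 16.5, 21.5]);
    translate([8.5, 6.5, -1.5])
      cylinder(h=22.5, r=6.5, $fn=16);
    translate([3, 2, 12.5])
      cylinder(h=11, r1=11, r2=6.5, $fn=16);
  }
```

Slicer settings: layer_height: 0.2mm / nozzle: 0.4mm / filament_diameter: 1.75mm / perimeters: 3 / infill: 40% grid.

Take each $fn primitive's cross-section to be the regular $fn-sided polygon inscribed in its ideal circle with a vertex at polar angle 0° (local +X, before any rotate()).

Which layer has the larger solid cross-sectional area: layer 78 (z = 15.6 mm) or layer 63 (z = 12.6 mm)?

Layer 78 (z = 15.6): the 4×16.5 cube contributes its full rectangle (area 66.00 mm²); the r=6.5 cylinder at (8.5, 6.5) gives a regular 16-gon of circumradius 6.5 (constant along its height) (area = (16/2)·6.500²·sin(360°/16) = 129.35 mm²); the cone at (3, 2) (r1=11→r2=6.5) has section circumradius 9.732 here — a regular 16-gon (area = (16/2)·9.732²·sin(360°/16) = 289.95 mm²); Subtracting the remaining from the first: starting from the 4×16.5 cube (66.00 mm²), the r=6.5 cylinder at (8.5, 6.5) partially overlaps it — only the 12.10 mm² overlap (of its 129.35 mm²) is removed, clipping the outline; the cone at (3, 2) partially overlaps it — only the 33.83 mm² overlap (of its 289.95 mm²) is removed, clipping the outline — area = 20.07 mm²; (whole slice rotated 25° about Z — lengths, areas and connectivity unchanged). So its area = 20.07 mm². Layer 63 (z = 12.6): the cube (footprint 4×16.5) is included at this height (area 66.00 mm²); the r=6.5 cylinder at (8.5, 6.5) contributes a regular 16-gon of circumradius 6.5 (area = (16/2)·6.500²·sin(360°/16) = 129.35 mm²); the cone at (3, 2) contributes a regular 16-gon of circumradius 10.959 (interpolated between r1=11 and r2=6.5 at t=0.009) (area = (16/2)·10.959²·sin(360°/16) = 367.69 mm²); Taking the first minus the rest: starting from the 4×16.5 cube (66.00 mm²), the r=6.5 cylinder at (8.5, 6.5) partially overlaps it — only the 12.10 mm² overlap (of its 129.35 mm²) is removed, clipping the outline; the cone at (3, 2) partially overlaps it — only the 38.74 mm² overlap (of its 367.69 mm²) is removed, clipping the outline — area = 15.16 mm²; (whole slice rotated 25° about Z — lengths, areas and connectivity unchanged). So its area = 15.16 mm². Layer 78 is larger (20.07 vs 15.16 mm²).

layer 78 (z = 15.6 mm)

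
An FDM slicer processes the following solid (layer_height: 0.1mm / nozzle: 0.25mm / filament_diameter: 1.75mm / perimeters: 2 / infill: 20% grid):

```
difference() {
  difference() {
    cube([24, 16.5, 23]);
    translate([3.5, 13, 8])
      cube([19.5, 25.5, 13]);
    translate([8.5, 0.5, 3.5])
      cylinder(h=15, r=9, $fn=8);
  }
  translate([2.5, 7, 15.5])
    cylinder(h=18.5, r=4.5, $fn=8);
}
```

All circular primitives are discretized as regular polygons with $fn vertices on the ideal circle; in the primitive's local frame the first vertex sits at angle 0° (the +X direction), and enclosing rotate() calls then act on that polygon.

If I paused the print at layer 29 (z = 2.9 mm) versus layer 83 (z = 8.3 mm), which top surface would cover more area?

Layer 29 (z = 2.9): the cube (footprint 24×16.5) is included at this height (area 396.00 mm²); the cube at (3.5, 13) does not reach this height (z outside [8, 21]); the cylinder at (8.5, 0.5) is not intersected at this z (z outside [3.5, 18.5]); Subtracting the remaining from the first: none of the subtracted shapes is present at this height, so the 24×16.5 cube is unchanged — area = 396.00 mm²; the cylinder at (2.5, 7) is absent (z outside [15.5, 34]); Subtracting the remaining from the first: none of the subtracted shapes is present at this height, so the result so far is unchanged — area = 396.00 mm². So its area = 396.00 mm². Layer 83 (z = 8.3): the cube (footprint 24×16.5) is included at this height (area 396.00 mm²); the cube at (3.5, 13) (footprint 19.5×25.5) is included at this height (area 497.25 mm²); the cylinder at (8.5, 0.5): section is a regular 8-gon, circumradius r=9 (area = (8/2)·9.000²·sin(360°/8) = 229.10 mm²); Taking the first minus the rest: starting from the 24×16.5 cube (396.00 mm²), the 19.5×25.5 cube at (3.5, 13) partially overlaps it — only the 68.25 mm² overlap (of its 497.25 mm²) is removed, clipping the outline; the r=9 cylinder at (8.5, 0.5) partially overlaps it — only the 122.95 mm² overlap (of its 229.10 mm²) is removed, clipping the outline — area = 204.80 mm²; the cylinder at (2.5, 7) is not intersected at this z (z outside [15.5, 34]); Subtracting the remaining from the first: none of the subtracted shapes is present at this height, so the result so far is unchanged — area = 204.80 mm². So its area = 204.80 mm². Layer 29 is larger (396.00 vs 204.80 mm²).

layer 29 (z = 2.9 mm)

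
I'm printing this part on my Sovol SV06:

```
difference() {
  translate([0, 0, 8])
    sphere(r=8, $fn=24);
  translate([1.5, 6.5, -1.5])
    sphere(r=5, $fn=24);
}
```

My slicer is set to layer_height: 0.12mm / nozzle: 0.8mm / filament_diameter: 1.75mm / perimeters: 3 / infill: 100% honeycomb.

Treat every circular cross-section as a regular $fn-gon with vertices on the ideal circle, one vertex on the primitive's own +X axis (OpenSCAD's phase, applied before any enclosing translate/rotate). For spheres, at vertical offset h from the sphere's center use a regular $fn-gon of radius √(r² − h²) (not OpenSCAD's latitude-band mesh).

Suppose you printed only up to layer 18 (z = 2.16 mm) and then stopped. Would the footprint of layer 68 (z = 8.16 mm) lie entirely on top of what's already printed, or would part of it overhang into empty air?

part overhangs

Compare the two slices. At z = 2.16: the r=8 sphere slices to a regular 24-gon of circumradius 5.468 (√(r²−h²) with h=5.84 from center) (area = (24/2)·5.468²·sin(360°/24) = 92.85 mm²); the r=5 sphere at (1.5, 6.5) contributes a regular 24-gon of circumradius √(5²−3.66²) = 3.407 (area = (24/2)·3.407²·sin(360°/24) = 36.04 mm²); After the difference (first − rest): starting from the r=8 sphere (92.85 mm²), the r=5 sphere at (1.5, 6.5) partially overlaps it — only the 8.19 mm² overlap (of its 36.04 mm²) is removed, clipping the outline — area = 84.66 mm². At z = 8.16: the sphere: section is a regular 24-gon, circumradius = √(r²−h²) = √(8²−0.16²) = 7.998 (area = (24/2)·7.998²·sin(360°/24) = 198.69 mm²); the sphere at (1.5, 6.5) is not intersected at this z (|z−center|=9.660 > r=5); Taking the first minus the rest: none of the subtracted shapes is present at this height, so the r=8 sphere is unchanged — area = 198.69 mm². Checking containment: at z = 8.16 the cross-section extends beyond the z = 2.16 cross-section by about 114.03 mm².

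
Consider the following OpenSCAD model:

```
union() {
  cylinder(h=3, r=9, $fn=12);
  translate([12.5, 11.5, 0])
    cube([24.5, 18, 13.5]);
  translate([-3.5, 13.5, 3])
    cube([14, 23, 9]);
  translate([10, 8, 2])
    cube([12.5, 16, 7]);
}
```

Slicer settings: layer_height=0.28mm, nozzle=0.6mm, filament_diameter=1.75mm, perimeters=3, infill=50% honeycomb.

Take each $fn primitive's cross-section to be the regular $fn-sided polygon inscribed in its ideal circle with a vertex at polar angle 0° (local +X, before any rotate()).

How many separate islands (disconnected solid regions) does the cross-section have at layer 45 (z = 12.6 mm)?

At z = 12.6 mm: the cylinder is not intersected at this z (z outside [0, 3]); the cube at (12.5, 11.5) (footprint 24.5×18) is included at this height; the cube at (-3.5, 13.5) is absent (z outside [3, 12]); the cube at (10, 8) does not reach this height (z outside [2, 9]); Merging all regions: only the 24.5×18 cube at (12.5, 11.5) is present, so the union is just that shape — 1 connected region. Overall, the cross-section is a single solid region. Island count = 1.

1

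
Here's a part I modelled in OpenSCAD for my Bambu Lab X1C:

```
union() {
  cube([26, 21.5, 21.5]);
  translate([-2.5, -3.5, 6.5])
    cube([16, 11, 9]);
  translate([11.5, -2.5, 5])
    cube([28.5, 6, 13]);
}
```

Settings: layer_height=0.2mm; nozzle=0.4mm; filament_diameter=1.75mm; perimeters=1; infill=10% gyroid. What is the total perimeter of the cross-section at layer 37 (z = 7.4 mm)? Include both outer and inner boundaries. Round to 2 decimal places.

135.00 mm

At z = 7.4 mm: the 26×21.5 cube contributes its full rectangle (perimeter 95.00 mm); the cube at (-2.5, -3.5) (footprint 16×11) is included at this height (perimeter 54.00 mm); the cube at (11.5, -2.5) (footprint 28.5×6) is included at this height (perimeter 69.00 mm); Combining (union): the regions partially overlap (shared area 157.00 mm²), so the edge portions inside another operand are dropped and the merged outline is re-measured after clipping — boundary = 135.00 mm. Overall, the cross-section is a single solid region. Total boundary length (outer) = 135.00 mm.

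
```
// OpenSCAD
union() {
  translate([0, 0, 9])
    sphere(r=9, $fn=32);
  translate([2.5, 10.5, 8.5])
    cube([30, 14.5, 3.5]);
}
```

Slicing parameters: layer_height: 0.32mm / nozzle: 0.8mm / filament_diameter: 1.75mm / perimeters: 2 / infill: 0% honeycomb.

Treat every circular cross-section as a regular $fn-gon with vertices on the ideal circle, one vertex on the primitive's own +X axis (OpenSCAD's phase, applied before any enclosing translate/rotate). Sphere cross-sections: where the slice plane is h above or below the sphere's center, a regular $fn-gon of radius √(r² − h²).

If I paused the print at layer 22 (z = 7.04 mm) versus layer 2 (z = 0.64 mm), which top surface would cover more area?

Layer 22 (z = 7.04): the sphere: section is a regular 32-gon, circumradius = √(r²−h²) = √(9²−1.96²) = 8.784 (area = (32/2)·8.784²·sin(360°/32) = 240.85 mm²); the cube at (2.5, 10.5) is not intersected at this z (z outside [8.5, 12]); Merging all regions: only the r=9 sphere is present, so the union is just that shape — area = 240.85 mm². So its area = 240.85 mm². Layer 2 (z = 0.64): the sphere: section is a regular 32-gon, circumradius = √(r²−h²) = √(9²−8.36²) = 3.333 (area = (32/2)·3.333²·sin(360°/32) = 34.68 mm²); the cube at (2.5, 10.5) is not intersected at this z (z outside [8.5, 12]); Taking the union: only the r=9 sphere is present, so the union is just that shape — area = 34.68 mm². So its area = 34.68 mm². Layer 22 is larger (240.85 vs 34.68 mm²).

layer 22 (z = 7.04 mm)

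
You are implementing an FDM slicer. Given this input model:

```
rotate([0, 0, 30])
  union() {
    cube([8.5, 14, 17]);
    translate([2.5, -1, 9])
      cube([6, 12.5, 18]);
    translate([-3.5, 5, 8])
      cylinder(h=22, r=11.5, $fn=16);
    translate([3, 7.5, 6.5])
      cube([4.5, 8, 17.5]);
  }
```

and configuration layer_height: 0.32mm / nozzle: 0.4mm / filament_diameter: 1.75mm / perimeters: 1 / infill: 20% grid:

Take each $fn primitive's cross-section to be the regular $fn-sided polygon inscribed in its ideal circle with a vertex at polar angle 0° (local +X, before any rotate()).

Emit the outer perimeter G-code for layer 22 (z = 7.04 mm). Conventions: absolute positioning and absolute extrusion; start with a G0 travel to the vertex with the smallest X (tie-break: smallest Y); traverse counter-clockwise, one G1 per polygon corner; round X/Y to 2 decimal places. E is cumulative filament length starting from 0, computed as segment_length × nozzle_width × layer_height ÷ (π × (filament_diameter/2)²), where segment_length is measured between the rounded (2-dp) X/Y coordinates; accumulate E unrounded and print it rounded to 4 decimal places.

At z = 7.04 mm: the cube is present — its section is the full 8.5×14 rectangle; the cube at (2.5, -1) does not reach this height (z outside [9, 27]); the cylinder at (-3.5, 5) does not reach this height (z outside [8, 30]); the cube at (3, 7.5) is present — its section is the full 4.5×8 rectangle; Combining (union): the regions partially overlap (shared area 29.25 mm²), so overlapping operands fuse into one piece — 1 connected region; (rotated 30° about Z; rotation is an isometry so areas/perimeters/island counts are preserved). The outline is a single polygon with 8 vertices. Extrusion per mm of travel: 0.4 × 0.32 / (π × 0.875²) = 0.053216. Accumulating E over each segment gives final E = 2.5540.

G0 X-7.00 Y12.12 Z7.04
G1 X0.00 Y0.00 E0.7448
G1 X7.36 Y4.25 E1.1971
G1 X0.36 Y16.37 E1.9419
G1 X-0.50 Y15.87 E1.9949
G1 X-1.25 Y17.17 E2.0747
G1 X-5.15 Y14.92 E2.3143
G1 X-4.40 Y13.62 E2.3942
G1 X-7.00 Y12.12 E2.5540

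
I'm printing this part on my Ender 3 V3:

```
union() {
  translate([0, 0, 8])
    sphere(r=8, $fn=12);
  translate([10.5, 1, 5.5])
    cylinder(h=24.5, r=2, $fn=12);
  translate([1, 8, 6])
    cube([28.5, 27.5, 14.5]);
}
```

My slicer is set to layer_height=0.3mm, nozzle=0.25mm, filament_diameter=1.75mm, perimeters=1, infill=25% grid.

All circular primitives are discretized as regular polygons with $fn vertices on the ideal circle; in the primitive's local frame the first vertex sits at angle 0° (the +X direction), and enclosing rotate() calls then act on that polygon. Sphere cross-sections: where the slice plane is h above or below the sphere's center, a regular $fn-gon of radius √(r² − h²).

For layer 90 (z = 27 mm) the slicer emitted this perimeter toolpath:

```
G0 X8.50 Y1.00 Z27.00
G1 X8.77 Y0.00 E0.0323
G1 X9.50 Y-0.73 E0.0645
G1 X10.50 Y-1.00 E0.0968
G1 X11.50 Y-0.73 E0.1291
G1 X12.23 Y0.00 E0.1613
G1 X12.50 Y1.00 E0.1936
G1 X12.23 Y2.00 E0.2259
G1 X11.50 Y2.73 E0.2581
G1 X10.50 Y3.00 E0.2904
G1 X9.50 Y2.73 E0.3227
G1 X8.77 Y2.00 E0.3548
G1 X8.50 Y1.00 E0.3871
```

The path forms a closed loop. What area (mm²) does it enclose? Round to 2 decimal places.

11.99 mm²

Apply the shoelace formula to the sequence of (X, Y) vertices; enclosed area = 11.99 mm².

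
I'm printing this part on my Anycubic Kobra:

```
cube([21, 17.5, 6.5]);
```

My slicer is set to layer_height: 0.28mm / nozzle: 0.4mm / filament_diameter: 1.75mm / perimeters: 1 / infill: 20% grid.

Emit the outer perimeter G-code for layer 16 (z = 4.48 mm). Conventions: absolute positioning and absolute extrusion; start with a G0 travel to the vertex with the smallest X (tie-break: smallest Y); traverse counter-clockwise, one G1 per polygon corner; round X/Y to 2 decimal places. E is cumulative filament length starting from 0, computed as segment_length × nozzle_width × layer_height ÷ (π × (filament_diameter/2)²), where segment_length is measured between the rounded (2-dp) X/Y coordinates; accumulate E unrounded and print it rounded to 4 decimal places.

G0 X0.00 Y0.00 Z4.48
G1 X21.00 Y0.00 E0.9778
G1 X21.00 Y17.50 E1.7927
G1 X0.00 Y17.50 E2.7706
G1 X0.00 Y0.00 E3.5854

At z = 4.48 mm: the cube (footprint 21×17.5) is included at this height. The outline is a single polygon with 4 vertices. Extrusion per mm of travel: 0.4 × 0.28 / (π × 0.875²) = 0.046564. Accumulating E over each segment gives final E = 3.5854.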